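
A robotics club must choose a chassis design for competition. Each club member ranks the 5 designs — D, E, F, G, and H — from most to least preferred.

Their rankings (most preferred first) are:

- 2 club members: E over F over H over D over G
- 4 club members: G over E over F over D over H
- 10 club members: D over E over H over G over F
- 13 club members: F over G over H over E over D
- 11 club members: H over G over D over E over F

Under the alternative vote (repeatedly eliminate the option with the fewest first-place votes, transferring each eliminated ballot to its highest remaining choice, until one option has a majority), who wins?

Round 1: F 13, H 11, D 10, G 4, E 2. E has the fewest and is eliminated.
Round 2: F 15, H 11, D 10, G 4. G has the fewest and is eliminated.
Round 3: F 19, H 11, D 10. D has the fewest and is eliminated.
Round 4: H 21, F 19. H has a majority.

H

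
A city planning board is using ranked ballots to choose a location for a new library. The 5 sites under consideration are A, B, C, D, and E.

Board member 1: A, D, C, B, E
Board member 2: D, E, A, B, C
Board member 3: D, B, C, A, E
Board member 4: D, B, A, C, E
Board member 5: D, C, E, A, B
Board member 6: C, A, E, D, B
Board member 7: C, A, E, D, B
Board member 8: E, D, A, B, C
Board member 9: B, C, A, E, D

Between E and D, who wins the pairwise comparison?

Ballots ranking E above D: 4.
Ballots ranking D above E: 5.
D wins the head-to-head, 5–4.

D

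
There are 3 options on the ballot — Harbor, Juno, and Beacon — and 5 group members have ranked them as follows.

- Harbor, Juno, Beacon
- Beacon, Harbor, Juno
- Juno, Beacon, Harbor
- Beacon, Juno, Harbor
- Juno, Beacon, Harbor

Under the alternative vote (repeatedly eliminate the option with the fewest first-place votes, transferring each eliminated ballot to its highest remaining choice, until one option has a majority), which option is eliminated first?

Round 1: Juno 2, Beacon 2, Harbor 1. Harbor has the fewest and is eliminated.
Round 2: Juno 3, Beacon 2. Juno has a majority.

Harbor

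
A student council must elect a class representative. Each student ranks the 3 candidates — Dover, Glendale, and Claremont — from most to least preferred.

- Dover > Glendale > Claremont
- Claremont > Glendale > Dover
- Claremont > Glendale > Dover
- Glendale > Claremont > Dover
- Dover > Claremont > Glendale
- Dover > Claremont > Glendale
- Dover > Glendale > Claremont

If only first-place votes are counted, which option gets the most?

First-place vote totals:
  Dover: 4
  Glendale: 1
  Claremont: 2
Dover has the most first-place votes.

Dover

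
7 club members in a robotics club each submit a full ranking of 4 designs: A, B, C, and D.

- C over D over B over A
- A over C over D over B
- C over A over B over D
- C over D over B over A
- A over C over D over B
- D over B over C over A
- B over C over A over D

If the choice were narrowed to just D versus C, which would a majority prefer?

Ballots ranking D above C: 1.
Ballots ranking C above D: 6.
C wins the head-to-head, 6–1.

C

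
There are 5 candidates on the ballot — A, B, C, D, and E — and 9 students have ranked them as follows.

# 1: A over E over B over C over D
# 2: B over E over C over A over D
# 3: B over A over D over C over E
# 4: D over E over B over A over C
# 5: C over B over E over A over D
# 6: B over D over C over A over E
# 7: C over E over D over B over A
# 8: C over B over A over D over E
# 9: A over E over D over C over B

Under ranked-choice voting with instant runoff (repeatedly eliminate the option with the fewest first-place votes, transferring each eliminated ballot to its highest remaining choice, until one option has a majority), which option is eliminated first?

Round 1: B 3, C 3, A 2, D 1, E 0. E has the fewest and is eliminated.
Round 2: B 3, C 3, A 2, D 1. D has the fewest and is eliminated.
Round 3: B 4, C 3, A 2. A has the fewest and is eliminated.
Round 4: B 5, C 4. B has a majority.

E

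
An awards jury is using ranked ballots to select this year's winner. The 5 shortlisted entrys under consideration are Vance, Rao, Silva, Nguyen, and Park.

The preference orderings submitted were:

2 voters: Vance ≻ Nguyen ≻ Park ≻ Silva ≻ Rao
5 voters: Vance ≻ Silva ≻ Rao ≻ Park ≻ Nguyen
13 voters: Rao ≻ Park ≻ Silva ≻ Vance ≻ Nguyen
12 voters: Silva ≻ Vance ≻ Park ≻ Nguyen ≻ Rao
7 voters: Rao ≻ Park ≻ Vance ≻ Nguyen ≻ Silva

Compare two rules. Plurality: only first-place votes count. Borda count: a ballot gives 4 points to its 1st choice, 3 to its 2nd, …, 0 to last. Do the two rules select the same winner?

No

Plurality first-place counts: Vance 7, Rao 20, Silva 12, Nguyen 0, Park 0 → Rao.
Borda totals: Vance 91, Rao 90, Silva 91, Nguyen 25, Park 93 → Park.
The two rules disagree: plurality picks Rao, Borda picks Park.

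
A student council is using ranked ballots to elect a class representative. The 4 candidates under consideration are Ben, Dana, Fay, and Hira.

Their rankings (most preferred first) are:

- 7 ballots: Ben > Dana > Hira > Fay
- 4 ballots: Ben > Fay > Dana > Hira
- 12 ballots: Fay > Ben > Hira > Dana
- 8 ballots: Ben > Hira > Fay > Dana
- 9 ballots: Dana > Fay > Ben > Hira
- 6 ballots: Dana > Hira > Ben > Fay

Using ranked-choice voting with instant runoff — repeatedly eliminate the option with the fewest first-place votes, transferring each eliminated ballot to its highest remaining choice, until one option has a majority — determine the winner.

Round 1: Ben 19, Dana 15, Fay 12, Hira 0. Hira has the fewest and is eliminated.
Round 2: Ben 19, Dana 15, Fay 12. Fay has the fewest and is eliminated.
Round 3: Ben 31, Dana 15. Ben has a majority.

Ben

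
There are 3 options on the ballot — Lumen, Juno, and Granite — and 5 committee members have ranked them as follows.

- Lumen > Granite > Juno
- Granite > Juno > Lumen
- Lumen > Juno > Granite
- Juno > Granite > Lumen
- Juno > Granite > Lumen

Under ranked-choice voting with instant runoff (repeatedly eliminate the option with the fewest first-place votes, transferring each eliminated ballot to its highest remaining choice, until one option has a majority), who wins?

Round 1: Lumen 2, Juno 2, Granite 1. Granite has the fewest and is eliminated.
Round 2: Juno 3, Lumen 2. Juno has a majority.

Juno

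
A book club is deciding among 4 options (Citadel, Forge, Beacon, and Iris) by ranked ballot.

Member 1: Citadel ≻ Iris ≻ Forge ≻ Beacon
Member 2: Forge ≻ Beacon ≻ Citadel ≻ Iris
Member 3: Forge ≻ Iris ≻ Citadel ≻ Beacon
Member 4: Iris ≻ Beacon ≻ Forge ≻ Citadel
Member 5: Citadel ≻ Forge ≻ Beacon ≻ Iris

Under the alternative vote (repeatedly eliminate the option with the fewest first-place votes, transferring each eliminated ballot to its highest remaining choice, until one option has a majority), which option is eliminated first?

Beacon

Round 1: Citadel 2, Forge 2, Iris 1, Beacon 0. Beacon has the fewest and is eliminated.
Round 2: Citadel 2, Forge 2, Iris 1. Iris has the fewest and is eliminated.
Round 3: Forge 3, Citadel 2. Forge has a majority.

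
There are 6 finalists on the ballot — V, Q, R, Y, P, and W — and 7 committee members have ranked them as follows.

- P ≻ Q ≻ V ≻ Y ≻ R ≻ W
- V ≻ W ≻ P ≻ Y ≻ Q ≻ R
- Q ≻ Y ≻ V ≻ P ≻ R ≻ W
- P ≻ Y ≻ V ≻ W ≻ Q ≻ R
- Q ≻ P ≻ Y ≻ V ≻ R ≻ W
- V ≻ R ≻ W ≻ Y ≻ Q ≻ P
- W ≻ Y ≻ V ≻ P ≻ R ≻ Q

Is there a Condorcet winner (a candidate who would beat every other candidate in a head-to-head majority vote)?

No

Head-to-head results (7 voters total):
V vs Q: V wins 4–3.
V vs R: V wins 7–0.
V vs Y: Y wins 4–3.
V vs P: V wins 4–3.
V vs W: V wins 6–1.
Q vs R: Q wins 5–2.
Q vs Y: Y wins 4–3.
Q vs P: P wins 4–3.
Q vs W: W wins 4–3.
R vs Y: Y wins 6–1.
R vs P: P wins 6–1.
R vs W: R wins 4–3.
Y vs P: P wins 4–3.
Y vs W: Y wins 4–3.
P vs W: P wins 4–3.
No candidate beats all others: V beats P beats Y beats V, a majority cycle.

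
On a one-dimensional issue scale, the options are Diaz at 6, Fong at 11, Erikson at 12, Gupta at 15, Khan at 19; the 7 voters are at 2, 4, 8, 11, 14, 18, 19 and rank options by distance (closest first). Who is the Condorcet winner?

Fong

With single-peaked preferences on a line, the Condorcet winner is the candidate closest to the median voter.
The median voter (position 11) is closest to Fong at 11.
Check: Fong vs Gupta — voters closer to Fong: 4 of 7.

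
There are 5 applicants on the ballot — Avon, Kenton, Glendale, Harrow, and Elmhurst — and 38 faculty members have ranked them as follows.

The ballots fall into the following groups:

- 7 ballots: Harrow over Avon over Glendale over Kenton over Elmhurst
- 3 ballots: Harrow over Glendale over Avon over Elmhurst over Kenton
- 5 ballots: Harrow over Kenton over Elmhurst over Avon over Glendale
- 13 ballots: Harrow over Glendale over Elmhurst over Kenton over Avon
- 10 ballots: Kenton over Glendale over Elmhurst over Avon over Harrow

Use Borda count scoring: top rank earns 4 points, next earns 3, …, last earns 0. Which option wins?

Borda scores:
  Avon: 7·3 + 3·2 + 5·1 + 13·0 + 10·1 = 42
  Kenton: 7·1 + 3·0 + 5·3 + 13·1 + 10·4 = 75
  Glendale: 7·2 + 3·3 + 5·0 + 13·3 + 10·3 = 92
  Harrow: 7·4 + 3·4 + 5·4 + 13·4 + 10·0 = 112
  Elmhurst: 7·0 + 3·1 + 5·2 + 13·2 + 10·2 = 59
Harrow has the highest total.

Harrow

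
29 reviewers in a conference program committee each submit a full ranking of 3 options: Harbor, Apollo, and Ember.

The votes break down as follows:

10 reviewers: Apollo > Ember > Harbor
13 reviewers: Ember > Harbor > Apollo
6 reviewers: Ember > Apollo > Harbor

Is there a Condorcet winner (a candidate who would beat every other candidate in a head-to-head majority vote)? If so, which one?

Ember

Head-to-head results (29 voters total):
Harbor vs Apollo: Apollo wins 16–13.
Harbor vs Ember: Ember wins 29–0.
Apollo vs Ember: Ember wins 19–10.
Ember beats each rival — Harbor (29–0), Apollo (19–10) — so Ember is the Condorcet winner.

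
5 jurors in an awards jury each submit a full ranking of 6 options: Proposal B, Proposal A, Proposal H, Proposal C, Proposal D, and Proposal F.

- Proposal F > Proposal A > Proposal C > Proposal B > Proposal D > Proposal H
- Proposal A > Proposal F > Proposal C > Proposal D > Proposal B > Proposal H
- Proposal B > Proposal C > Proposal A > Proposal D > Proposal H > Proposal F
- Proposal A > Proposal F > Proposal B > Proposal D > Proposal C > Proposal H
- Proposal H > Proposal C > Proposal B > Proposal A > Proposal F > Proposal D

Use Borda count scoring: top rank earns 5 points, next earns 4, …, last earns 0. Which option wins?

Proposal A

Borda scores:
  Proposal B: 2 + 1 + 5 + 3 + 3 = 14
  Proposal A: 4 + 5 + 3 + 5 + 2 = 19
  Proposal H: 0 + 0 + 1 + 0 + 5 = 6
  Proposal C: 3 + 3 + 4 + 1 + 4 = 15
  Proposal D: 1 + 2 + 2 + 2 + 0 = 7
  Proposal F: 5 + 4 + 0 + 4 + 1 = 14
Proposal A has the highest total.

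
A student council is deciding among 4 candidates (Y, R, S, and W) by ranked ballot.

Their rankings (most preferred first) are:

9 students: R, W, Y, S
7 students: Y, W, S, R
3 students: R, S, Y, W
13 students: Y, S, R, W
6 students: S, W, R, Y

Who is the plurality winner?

Y

First-place vote totals:
  Y: 20
  R: 12
  S: 6
  W: 0
Y has the most first-place votes.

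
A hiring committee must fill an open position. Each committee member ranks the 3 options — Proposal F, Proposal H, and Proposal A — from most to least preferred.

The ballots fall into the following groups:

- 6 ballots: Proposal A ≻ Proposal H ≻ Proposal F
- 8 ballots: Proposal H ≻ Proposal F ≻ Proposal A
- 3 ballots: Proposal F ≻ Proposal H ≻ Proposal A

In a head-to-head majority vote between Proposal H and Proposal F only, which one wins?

Ballots ranking Proposal H above Proposal F: 6+8 = 14.
Ballots ranking Proposal F above Proposal H: 3.
Proposal H wins the head-to-head, 14–3.

Proposal H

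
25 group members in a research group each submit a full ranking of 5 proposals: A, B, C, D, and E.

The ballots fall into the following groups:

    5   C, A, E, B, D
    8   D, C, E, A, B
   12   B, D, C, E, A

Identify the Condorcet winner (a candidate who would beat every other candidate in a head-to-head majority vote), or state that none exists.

Head-to-head results (25 voters total):
A vs B: A wins 13–12.
A vs C: C wins 25–0.
A vs D: D wins 20–5.
A vs E: E wins 20–5.
B vs C: C wins 13–12.
B vs D: B wins 17–8.
B vs E: E wins 13–12.
C vs D: D wins 20–5.
C vs E: C wins 25–0.
D vs E: D wins 20–5.
No candidate beats all others: A beats B beats D beats A, a majority cycle.

None — there is no Condorcet winner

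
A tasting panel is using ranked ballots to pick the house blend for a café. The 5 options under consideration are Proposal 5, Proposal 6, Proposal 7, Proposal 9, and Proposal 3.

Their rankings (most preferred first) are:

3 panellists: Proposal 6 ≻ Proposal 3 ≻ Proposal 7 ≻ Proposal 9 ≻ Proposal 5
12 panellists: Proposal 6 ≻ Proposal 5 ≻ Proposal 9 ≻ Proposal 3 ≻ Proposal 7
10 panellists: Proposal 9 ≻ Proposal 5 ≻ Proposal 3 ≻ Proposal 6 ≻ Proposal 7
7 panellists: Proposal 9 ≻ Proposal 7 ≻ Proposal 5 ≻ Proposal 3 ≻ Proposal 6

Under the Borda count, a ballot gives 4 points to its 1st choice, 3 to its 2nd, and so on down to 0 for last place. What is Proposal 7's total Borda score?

Borda scores:
  Proposal 5: 3·0 + 12·3 + 10·3 + 7·2 = 80
  Proposal 6: 3·4 + 12·4 + 10·1 + 7·0 = 70
  Proposal 7: 3·2 + 12·0 + 10·0 + 7·3 = 27
  Proposal 9: 3·1 + 12·2 + 10·4 + 7·4 = 95
  Proposal 3: 3·3 + 12·1 + 10·2 + 7·1 = 48

27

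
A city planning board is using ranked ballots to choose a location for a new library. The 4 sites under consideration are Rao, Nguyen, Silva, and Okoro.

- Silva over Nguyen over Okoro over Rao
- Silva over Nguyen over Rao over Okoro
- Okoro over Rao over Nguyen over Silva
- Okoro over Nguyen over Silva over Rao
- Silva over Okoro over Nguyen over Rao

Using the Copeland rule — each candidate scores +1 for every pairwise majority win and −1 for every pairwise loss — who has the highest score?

Pairwise results:
  Rao vs Nguyen: Nguyen wins 4–1.
  Rao vs Silva: Silva wins 4–1.
  Rao vs Okoro: Okoro wins 4–1.
  Nguyen vs Silva: Silva wins 3–2.
  Nguyen vs Okoro: Okoro wins 3–2.
  Silva vs Okoro: Silva wins 3–2.
Copeland scores (wins − losses):
  Rao: 0 − 3 = -3
  Nguyen: 1 − 2 = -1
  Silva: 3 − 0 = 3
  Okoro: 2 − 1 = 1
Silva has the best Copeland score.

Silva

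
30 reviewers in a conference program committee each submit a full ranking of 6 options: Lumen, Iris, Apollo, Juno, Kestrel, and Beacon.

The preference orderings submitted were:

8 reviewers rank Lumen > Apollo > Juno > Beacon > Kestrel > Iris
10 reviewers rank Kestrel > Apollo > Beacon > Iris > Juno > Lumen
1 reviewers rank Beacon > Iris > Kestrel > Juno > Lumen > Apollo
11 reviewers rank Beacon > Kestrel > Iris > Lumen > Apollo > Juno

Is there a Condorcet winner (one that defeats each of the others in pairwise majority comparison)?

Head-to-head results (30 voters total):
Lumen vs Iris: Iris wins 22–8.
Lumen vs Apollo: Lumen wins 20–10.
Lumen vs Juno: Lumen wins 19–11.
Lumen vs Kestrel: Kestrel wins 22–8.
Lumen vs Beacon: Beacon wins 22–8.
Iris vs Apollo: Apollo wins 18–12.
Iris vs Juno: Iris wins 22–8.
Iris vs Kestrel: Kestrel wins 29–1.
Iris vs Beacon: Beacon wins 30–0.
Apollo vs Juno: Apollo wins 29–1.
Apollo vs Kestrel: Kestrel wins 22–8.
Apollo vs Beacon: Apollo wins 18–12.
Juno vs Kestrel: Kestrel wins 22–8.
Juno vs Beacon: Beacon wins 22–8.
Kestrel vs Beacon: Beacon wins 20–10.
No candidate beats all others: Lumen beats Apollo beats Iris beats Lumen, a majority cycle.

No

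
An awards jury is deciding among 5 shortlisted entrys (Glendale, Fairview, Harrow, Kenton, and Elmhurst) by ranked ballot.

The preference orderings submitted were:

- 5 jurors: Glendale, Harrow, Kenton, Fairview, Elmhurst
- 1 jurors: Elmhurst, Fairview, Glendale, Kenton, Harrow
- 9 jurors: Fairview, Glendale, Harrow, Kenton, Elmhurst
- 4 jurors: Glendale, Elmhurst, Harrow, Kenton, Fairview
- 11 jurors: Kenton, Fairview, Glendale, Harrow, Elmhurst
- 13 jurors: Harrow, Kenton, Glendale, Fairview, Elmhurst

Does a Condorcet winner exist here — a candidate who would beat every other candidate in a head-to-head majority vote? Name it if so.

Head-to-head results (43 voters total):
Glendale vs Fairview: Glendale wins 22–21.
Glendale vs Harrow: Glendale wins 30–13.
Glendale vs Kenton: Kenton wins 24–19.
Glendale vs Elmhurst: Glendale wins 42–1.
Fairview vs Harrow: Harrow wins 22–21.
Fairview vs Kenton: Kenton wins 33–10.
Fairview vs Elmhurst: Fairview wins 38–5.
Harrow vs Kenton: Harrow wins 31–12.
Harrow vs Elmhurst: Harrow wins 38–5.
Kenton vs Elmhurst: Kenton wins 38–5.
No candidate beats all others: Glendale beats Harrow beats Kenton beats Glendale, a majority cycle.

No Condorcet winner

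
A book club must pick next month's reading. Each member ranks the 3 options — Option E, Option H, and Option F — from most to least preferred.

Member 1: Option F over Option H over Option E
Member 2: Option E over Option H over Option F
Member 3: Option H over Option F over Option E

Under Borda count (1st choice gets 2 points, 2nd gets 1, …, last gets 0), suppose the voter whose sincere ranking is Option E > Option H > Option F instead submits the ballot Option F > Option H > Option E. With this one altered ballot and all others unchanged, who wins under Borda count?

Option F

Borda totals with the altered ballot: Option E 0, Option H 4, Option F 5.
The switch changes the winner from Option H to Option F.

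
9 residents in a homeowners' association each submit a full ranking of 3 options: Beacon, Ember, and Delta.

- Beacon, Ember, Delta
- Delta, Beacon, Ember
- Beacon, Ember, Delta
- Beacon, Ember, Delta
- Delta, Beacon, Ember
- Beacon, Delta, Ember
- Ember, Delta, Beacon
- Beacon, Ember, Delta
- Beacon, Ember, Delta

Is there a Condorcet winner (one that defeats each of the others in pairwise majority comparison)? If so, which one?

Head-to-head results (9 voters total):
Beacon vs Ember: Beacon wins 8–1.
Beacon vs Delta: Beacon wins 6–3.
Ember vs Delta: Ember wins 6–3.
Beacon beats each rival — Ember (8–1), Delta (6–3) — so Beacon is the Condorcet winner.

Beacon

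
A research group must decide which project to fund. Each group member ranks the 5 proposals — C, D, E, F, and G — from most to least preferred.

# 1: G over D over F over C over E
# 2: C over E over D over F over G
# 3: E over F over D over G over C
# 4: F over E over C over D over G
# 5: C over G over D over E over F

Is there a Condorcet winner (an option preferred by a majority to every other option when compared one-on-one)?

No

Head-to-head results (5 voters total):
C vs D: C wins 3–2.
C vs E: C wins 3–2.
C vs F: F wins 3–2.
C vs G: C wins 3–2.
D vs E: E wins 3–2.
D vs F: D wins 3–2.
D vs G: D wins 3–2.
E vs F: E wins 3–2.
E vs G: E wins 3–2.
F vs G: F wins 3–2.
No candidate beats all others: C beats D beats F beats C, a majority cycle.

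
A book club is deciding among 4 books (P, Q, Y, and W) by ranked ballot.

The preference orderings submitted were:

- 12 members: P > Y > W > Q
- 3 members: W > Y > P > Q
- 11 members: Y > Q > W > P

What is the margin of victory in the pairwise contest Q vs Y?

26

Ballots ranking Q above Y: 0.
Ballots ranking Y above Q: 12+3+11 = 26.
Y wins 26–0, a margin of 26.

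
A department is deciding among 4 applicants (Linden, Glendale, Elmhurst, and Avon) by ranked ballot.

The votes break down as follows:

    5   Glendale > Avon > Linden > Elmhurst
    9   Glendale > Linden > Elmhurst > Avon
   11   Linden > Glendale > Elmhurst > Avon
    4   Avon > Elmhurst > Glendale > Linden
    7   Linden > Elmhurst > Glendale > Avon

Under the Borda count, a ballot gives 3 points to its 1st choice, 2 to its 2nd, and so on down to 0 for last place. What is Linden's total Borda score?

Borda scores:
  Linden: 5·1 + 9·2 + 11·3 + 4·0 + 7·3 = 77
  Glendale: 5·3 + 9·3 + 11·2 + 4·1 + 7·1 = 75
  Elmhurst: 5·0 + 9·1 + 11·1 + 4·2 + 7·2 = 42
  Avon: 5·2 + 9·0 + 11·0 + 4·3 + 7·0 = 22

77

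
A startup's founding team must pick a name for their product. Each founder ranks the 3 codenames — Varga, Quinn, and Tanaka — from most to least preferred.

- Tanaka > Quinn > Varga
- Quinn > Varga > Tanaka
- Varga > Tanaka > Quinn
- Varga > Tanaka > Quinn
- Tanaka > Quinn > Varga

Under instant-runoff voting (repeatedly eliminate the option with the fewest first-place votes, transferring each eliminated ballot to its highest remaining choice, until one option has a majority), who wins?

Varga

Round 1: Varga 2, Tanaka 2, Quinn 1. Quinn has the fewest and is eliminated.
Round 2: Varga 3, Tanaka 2. Varga has a majority.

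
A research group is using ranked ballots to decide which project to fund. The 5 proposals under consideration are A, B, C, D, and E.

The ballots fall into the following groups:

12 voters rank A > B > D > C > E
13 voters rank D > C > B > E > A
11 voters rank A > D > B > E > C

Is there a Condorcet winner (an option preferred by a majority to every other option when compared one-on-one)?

Yes

Head-to-head results (36 voters total):
A vs B: A wins 23–13.
A vs C: A wins 23–13.
A vs D: A wins 23–13.
A vs E: A wins 23–13.
B vs C: B wins 23–13.
B vs D: D wins 24–12.
B vs E: B wins 36–0.
C vs D: D wins 36–0.
C vs E: C wins 25–11.
D vs E: D wins 36–0.
A beats each rival — B (23–13), C (23–13), D (23–13), E (23–13) — so A is the Condorcet winner.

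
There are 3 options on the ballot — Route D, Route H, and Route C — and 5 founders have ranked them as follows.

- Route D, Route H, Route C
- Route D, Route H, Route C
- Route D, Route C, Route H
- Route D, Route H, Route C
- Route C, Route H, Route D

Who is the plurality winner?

First-place vote totals:
  Route D: 4
  Route H: 0
  Route C: 1
Route D has the most first-place votes.

Route D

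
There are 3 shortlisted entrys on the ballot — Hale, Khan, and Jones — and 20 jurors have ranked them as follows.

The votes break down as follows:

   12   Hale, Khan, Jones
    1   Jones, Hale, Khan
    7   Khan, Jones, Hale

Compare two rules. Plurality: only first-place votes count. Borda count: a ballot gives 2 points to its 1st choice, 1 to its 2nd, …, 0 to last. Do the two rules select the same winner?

No

Plurality first-place counts: Hale 12, Khan 7, Jones 1 → Hale.
Borda totals: Hale 25, Khan 26, Jones 9 → Khan.
The two rules disagree: plurality picks Hale, Borda picks Khan.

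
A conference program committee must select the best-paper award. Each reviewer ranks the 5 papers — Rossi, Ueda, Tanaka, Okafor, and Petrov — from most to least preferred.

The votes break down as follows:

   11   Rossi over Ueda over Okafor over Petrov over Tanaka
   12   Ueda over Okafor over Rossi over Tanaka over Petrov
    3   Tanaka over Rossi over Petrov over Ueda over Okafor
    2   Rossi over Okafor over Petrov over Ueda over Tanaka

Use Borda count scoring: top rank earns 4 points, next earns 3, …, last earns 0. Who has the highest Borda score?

Ueda

Borda scores:
  Rossi: 11·4 + 12·2 + 3·3 + 2·4 = 85
  Ueda: 11·3 + 12·4 + 3·1 + 2·1 = 86
  Tanaka: 11·0 + 12·1 + 3·4 + 2·0 = 24
  Okafor: 11·2 + 12·3 + 3·0 + 2·3 = 64
  Petrov: 11·1 + 12·0 + 3·2 + 2·2 = 21
Ueda has the highest total.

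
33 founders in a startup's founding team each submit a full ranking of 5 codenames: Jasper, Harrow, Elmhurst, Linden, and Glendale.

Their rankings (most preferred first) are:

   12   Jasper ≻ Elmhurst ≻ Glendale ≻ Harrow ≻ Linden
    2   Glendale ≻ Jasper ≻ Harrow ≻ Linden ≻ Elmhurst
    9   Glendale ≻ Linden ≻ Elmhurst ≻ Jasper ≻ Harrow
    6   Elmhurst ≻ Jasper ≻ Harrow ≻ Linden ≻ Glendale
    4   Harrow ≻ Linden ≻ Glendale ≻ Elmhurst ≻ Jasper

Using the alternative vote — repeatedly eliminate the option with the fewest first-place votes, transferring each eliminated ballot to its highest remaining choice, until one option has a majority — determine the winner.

Jasper

Round 1: Jasper 12, Glendale 11, Elmhurst 6, Harrow 4, Linden 0. Linden has the fewest and is eliminated.
Round 2: Jasper 12, Glendale 11, Elmhurst 6, Harrow 4. Harrow has the fewest and is eliminated.
Round 3: Glendale 15, Jasper 12, Elmhurst 6. Elmhurst has the fewest and is eliminated.
Round 4: Jasper 18, Glendale 15. Jasper has a majority.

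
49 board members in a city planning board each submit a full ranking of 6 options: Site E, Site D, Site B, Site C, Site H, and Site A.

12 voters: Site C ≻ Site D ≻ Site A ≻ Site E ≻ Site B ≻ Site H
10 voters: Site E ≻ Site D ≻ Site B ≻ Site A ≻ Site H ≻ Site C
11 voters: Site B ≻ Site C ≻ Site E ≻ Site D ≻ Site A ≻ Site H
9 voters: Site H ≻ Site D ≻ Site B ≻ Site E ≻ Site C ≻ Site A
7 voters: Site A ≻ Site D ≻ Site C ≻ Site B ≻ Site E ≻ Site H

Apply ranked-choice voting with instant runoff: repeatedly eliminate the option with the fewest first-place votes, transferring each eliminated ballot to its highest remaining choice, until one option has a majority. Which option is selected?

Site B

Round 1: Site C 12, Site B 11, Site E 10, Site H 9, Site A 7, Site D 0. Site D has the fewest and is eliminated.
Round 2: Site C 12, Site B 11, Site E 10, Site H 9, Site A 7. Site A has the fewest and is eliminated.
Round 3: Site C 19, Site B 11, Site E 10, Site H 9. Site H has the fewest and is eliminated.
Round 4: Site B 20, Site C 19, Site E 10. Site E has the fewest and is eliminated.
Round 5: Site B 30, Site C 19. Site B has a majority.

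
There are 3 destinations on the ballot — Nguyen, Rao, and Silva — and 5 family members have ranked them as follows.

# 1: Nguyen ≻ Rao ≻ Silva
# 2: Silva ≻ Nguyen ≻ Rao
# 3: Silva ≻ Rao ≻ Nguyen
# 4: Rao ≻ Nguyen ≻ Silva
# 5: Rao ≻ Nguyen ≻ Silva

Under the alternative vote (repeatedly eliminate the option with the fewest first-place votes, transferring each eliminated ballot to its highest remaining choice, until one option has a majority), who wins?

Round 1: Rao 2, Silva 2, Nguyen 1. Nguyen has the fewest and is eliminated.
Round 2: Rao 3, Silva 2. Rao has a majority.

Rao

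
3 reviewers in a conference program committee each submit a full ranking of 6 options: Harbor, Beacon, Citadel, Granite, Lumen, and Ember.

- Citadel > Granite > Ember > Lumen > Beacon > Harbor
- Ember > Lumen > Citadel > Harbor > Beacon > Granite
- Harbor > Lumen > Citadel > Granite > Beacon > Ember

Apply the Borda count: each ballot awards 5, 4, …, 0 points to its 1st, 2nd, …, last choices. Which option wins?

Borda scores:
  Harbor: 0 + 2 + 5 = 7
  Beacon: 1 + 1 + 1 = 3
  Citadel: 5 + 3 + 3 = 11
  Granite: 4 + 0 + 2 = 6
  Lumen: 2 + 4 + 4 = 10
  Ember: 3 + 5 + 0 = 8
Citadel has the highest total.

Citadel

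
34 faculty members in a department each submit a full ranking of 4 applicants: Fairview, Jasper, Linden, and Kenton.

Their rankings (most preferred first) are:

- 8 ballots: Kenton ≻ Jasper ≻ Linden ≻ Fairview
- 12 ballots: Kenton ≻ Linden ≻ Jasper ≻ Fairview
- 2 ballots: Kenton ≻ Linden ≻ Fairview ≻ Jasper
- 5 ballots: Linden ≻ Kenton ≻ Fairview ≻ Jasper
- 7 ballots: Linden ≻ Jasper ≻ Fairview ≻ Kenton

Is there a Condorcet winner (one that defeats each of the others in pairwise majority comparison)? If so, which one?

Head-to-head results (34 voters total):
Fairview vs Jasper: Jasper wins 27–7.
Fairview vs Linden: Linden wins 34–0.
Fairview vs Kenton: Kenton wins 27–7.
Jasper vs Linden: Linden wins 26–8.
Jasper vs Kenton: Kenton wins 27–7.
Linden vs Kenton: Kenton wins 22–12.
Kenton beats each rival — Fairview (27–7), Jasper (27–7), Linden (22–12) — so Kenton is the Condorcet winner.

Kenton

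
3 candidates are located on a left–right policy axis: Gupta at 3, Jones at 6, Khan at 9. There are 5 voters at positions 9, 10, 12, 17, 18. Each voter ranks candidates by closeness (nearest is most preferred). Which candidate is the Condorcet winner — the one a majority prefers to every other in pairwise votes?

With single-peaked preferences on a line, the Condorcet winner is the candidate closest to the median voter.
The median voter (position 12) is closest to Khan at 9.
Check: Khan vs Gupta — voters closer to Khan: 5 of 5.

Khan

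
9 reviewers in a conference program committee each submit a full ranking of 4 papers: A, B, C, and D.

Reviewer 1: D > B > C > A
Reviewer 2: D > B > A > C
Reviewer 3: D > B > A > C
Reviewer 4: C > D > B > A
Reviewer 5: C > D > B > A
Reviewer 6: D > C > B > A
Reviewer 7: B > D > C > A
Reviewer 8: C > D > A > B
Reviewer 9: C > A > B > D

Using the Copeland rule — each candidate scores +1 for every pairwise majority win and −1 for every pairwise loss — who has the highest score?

D

Pairwise results:
  A vs B: B wins 7–2.
  A vs C: C wins 7–2.
  A vs D: D wins 8–1.
  B vs C: C wins 5–4.
  B vs D: D wins 7–2.
  C vs D: D wins 5–4.
Copeland scores (wins − losses):
  A: 0 − 3 = -3
  B: 1 − 2 = -1
  C: 2 − 1 = 1
  D: 3 − 0 = 3
D has the best Copeland score.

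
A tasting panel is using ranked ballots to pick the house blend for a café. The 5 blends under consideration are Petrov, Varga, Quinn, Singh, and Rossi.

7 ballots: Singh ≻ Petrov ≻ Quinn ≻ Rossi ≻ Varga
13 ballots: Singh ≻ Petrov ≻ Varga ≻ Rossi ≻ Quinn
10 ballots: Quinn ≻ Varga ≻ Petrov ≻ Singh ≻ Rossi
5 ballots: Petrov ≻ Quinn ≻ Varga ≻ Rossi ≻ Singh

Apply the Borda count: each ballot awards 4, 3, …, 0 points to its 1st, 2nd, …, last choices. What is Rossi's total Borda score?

25

Borda scores:
  Petrov: 7·3 + 13·3 + 10·2 + 5·4 = 100
  Varga: 7·0 + 13·2 + 10·3 + 5·2 = 66
  Quinn: 7·2 + 13·0 + 10·4 + 5·3 = 69
  Singh: 7·4 + 13·4 + 10·1 + 5·0 = 90
  Rossi: 7·1 + 13·1 + 10·0 + 5·1 = 25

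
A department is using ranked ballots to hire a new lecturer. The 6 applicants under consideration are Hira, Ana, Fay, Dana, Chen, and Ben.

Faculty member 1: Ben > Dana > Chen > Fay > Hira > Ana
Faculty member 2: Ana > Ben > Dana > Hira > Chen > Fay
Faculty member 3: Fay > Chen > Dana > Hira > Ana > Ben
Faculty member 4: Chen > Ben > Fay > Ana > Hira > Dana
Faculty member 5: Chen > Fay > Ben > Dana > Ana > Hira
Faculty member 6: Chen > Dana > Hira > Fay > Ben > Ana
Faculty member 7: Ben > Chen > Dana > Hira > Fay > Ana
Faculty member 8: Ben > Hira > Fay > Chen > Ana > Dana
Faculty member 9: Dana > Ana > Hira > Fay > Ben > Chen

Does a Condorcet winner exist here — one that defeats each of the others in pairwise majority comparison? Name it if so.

Head-to-head results (9 voters total):
Hira vs Ana: Hira wins 5–4.
Hira vs Fay: Hira wins 5–4.
Hira vs Dana: Dana wins 7–2.
Hira vs Chen: Chen wins 6–3.
Hira vs Ben: Ben wins 6–3.
Ana vs Fay: Fay wins 7–2.
Ana vs Dana: Dana wins 6–3.
Ana vs Chen: Chen wins 7–2.
Ana vs Ben: Ben wins 6–3.
Fay vs Dana: Dana wins 5–4.
Fay vs Chen: Chen wins 6–3.
Fay vs Ben: Ben wins 5–4.
Dana vs Chen: Chen wins 6–3.
Dana vs Ben: Ben wins 6–3.
Chen vs Ben: Ben wins 5–4.
Ben beats each rival — Hira (6–3), Ana (6–3), Fay (5–4), Dana (6–3), Chen (5–4) — so Ben is the Condorcet winner.

Ben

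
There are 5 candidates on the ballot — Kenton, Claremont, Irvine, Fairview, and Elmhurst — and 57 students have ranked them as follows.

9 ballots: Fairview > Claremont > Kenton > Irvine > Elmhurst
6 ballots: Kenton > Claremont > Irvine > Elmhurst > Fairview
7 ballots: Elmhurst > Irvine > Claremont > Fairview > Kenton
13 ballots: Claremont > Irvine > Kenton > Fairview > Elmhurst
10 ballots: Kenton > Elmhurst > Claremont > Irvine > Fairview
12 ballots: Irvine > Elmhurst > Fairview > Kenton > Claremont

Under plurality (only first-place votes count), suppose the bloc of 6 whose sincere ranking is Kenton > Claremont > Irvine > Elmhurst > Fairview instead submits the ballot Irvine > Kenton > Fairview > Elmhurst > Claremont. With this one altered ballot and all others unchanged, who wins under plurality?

Irvine

First-place totals with the altered ballot: Kenton 10, Claremont 13, Irvine 18, Fairview 9, Elmhurst 7.
The switch changes the winner from Kenton to Irvine.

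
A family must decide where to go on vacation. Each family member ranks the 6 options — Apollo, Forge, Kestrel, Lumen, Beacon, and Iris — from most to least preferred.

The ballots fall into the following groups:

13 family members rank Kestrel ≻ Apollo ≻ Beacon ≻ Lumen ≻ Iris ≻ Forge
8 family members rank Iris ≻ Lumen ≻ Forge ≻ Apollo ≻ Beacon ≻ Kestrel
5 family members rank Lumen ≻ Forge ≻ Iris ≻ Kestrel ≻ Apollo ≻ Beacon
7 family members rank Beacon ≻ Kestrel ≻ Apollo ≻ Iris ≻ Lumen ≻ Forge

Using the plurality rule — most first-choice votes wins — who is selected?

First-place vote totals:
  Apollo: 0
  Forge: 0
  Kestrel: 13
  Lumen: 5
  Beacon: 7
  Iris: 8
Kestrel has the most first-place votes.

Kestrel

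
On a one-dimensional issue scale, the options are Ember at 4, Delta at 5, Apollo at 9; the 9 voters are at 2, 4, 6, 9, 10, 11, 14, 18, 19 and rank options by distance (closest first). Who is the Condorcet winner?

Apollo

With single-peaked preferences on a line, the Condorcet winner is the candidate closest to the median voter.
The median voter (position 10) is closest to Apollo at 9.
Check: Apollo vs Ember — voters closer to Apollo: 6 of 9.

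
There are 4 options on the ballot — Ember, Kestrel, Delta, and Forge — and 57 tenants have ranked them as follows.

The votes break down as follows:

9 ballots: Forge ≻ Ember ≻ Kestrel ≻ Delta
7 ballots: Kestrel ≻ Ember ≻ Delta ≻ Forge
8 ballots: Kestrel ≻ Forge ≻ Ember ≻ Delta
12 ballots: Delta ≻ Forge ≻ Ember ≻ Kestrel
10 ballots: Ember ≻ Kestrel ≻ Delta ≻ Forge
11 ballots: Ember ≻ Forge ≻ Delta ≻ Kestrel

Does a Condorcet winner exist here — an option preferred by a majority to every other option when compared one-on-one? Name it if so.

Head-to-head results (57 voters total):
Ember vs Kestrel: Ember wins 42–15.
Ember vs Delta: Ember wins 45–12.
Ember vs Forge: Forge wins 29–28.
Kestrel vs Delta: Kestrel wins 34–23.
Kestrel vs Forge: Forge wins 32–25.
Delta vs Forge: Delta wins 29–28.
No candidate beats all others: Ember beats Delta beats Forge beats Ember, a majority cycle.

There is no Condorcet winner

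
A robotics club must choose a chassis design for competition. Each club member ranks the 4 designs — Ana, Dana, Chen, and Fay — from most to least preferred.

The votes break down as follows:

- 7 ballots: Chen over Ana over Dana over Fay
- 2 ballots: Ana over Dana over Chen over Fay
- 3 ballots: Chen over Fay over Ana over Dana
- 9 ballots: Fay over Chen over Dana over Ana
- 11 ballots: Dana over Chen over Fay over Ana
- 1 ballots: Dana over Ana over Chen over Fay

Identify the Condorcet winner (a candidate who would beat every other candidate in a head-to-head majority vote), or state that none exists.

Head-to-head results (33 voters total):
Ana vs Dana: Dana wins 21–12.
Ana vs Chen: Chen wins 30–3.
Ana vs Fay: Fay wins 23–10.
Dana vs Chen: Chen wins 19–14.
Dana vs Fay: Dana wins 21–12.
Chen vs Fay: Chen wins 24–9.
Chen beats each rival — Ana (30–3), Dana (19–14), Fay (24–9) — so Chen is the Condorcet winner.

Chen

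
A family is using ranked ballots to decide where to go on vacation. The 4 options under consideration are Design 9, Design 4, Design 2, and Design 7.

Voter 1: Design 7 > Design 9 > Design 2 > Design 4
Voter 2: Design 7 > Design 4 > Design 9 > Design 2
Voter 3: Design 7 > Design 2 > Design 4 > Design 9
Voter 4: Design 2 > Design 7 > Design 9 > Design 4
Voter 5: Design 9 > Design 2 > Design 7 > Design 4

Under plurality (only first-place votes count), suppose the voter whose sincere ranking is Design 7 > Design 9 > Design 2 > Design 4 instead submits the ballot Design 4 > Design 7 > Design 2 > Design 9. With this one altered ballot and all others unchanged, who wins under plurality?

Design 7

First-place totals with the altered ballot: Design 9 1, Design 4 1, Design 2 1, Design 7 2.
The winner is unchanged: still Design 7.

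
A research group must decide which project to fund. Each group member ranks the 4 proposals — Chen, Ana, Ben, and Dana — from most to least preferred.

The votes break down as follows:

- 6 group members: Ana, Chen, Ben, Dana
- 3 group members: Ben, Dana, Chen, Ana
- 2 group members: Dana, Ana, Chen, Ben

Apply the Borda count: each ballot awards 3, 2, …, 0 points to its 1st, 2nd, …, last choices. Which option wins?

Borda scores:
  Chen: 6·2 + 3·1 + 2·1 = 17
  Ana: 6·3 + 3·0 + 2·2 = 22
  Ben: 6·1 + 3·3 + 2·0 = 15
  Dana: 6·0 + 3·2 + 2·3 = 12
Ana has the highest total.

Ana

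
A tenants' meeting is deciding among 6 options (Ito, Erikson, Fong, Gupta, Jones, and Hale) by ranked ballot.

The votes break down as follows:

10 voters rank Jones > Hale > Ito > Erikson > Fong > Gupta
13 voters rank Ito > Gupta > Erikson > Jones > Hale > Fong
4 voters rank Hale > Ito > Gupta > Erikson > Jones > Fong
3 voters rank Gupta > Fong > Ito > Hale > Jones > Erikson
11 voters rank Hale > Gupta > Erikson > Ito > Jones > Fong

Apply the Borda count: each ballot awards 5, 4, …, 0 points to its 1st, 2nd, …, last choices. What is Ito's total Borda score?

Borda scores:
  Ito: 10·3 + 13·5 + 4·4 + 3·3 + 11·2 = 142
  Erikson: 10·2 + 13·3 + 4·2 + 3·0 + 11·3 = 100
  Fong: 10·1 + 13·0 + 4·0 + 3·4 + 11·0 = 22
  Gupta: 10·0 + 13·4 + 4·3 + 3·5 + 11·4 = 123
  Jones: 10·5 + 13·2 + 4·1 + 3·1 + 11·1 = 94
  Hale: 10·4 + 13·1 + 4·5 + 3·2 + 11·5 = 134

142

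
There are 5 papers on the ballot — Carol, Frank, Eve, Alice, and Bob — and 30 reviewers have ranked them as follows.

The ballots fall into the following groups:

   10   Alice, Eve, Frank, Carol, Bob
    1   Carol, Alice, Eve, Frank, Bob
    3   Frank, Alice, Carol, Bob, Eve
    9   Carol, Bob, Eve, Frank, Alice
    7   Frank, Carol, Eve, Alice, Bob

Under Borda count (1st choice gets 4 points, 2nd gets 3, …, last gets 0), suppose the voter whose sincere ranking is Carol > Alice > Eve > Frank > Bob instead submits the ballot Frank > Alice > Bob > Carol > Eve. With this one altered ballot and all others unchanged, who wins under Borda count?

Borda totals with the altered ballot: Carol 74, Frank 73, Eve 62, Alice 59, Bob 32.
The winner is unchanged: still Carol.

Carol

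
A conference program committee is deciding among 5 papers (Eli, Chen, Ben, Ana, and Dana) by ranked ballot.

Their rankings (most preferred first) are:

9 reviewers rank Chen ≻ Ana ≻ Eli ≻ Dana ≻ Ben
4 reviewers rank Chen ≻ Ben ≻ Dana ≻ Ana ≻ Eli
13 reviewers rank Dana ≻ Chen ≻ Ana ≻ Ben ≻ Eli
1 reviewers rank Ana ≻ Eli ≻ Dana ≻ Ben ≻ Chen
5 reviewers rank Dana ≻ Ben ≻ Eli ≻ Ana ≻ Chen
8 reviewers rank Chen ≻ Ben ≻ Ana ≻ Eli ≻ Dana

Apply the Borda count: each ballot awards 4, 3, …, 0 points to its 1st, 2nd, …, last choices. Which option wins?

Borda scores:
  Eli: 9·2 + 4·0 + 13·0 + 3 + 5·2 + 8·1 = 39
  Chen: 9·4 + 4·4 + 13·3 + 0 + 5·0 + 8·4 = 123
  Ben: 9·0 + 4·3 + 13·1 + 1 + 5·3 + 8·3 = 65
  Ana: 9·3 + 4·1 + 13·2 + 4 + 5·1 + 8·2 = 82
  Dana: 9·1 + 4·2 + 13·4 + 2 + 5·4 + 8·0 = 91
Chen has the highest total.

Chen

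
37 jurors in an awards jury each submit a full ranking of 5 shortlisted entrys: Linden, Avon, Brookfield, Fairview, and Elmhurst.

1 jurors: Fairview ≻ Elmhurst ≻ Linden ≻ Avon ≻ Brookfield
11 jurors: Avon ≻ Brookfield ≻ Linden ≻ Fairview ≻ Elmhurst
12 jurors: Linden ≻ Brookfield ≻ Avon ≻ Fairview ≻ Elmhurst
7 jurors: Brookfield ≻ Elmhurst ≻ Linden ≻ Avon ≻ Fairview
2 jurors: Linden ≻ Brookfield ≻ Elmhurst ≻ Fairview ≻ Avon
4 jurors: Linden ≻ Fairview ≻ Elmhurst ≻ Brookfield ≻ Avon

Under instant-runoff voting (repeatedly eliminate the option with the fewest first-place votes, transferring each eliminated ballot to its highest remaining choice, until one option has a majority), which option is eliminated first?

Round 1: Linden 18, Avon 11, Brookfield 7, Fairview 1, Elmhurst 0. Elmhurst has the fewest and is eliminated.
Round 2: Linden 18, Avon 11, Brookfield 7, Fairview 1. Fairview has the fewest and is eliminated.
Round 3: Linden 19, Avon 11, Brookfield 7. Linden has a majority.

Elmhurst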